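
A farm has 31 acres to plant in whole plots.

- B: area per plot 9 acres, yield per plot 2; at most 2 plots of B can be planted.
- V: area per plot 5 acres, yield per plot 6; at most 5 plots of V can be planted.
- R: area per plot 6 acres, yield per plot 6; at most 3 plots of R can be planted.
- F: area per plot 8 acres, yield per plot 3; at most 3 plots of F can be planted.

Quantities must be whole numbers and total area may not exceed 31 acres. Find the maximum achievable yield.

36

V has the best ratio (6/5); taking only V gives at most 5×6 = 30 (stopped by the supply cap of 5).
Mixing does better — 5×V and 1×R: area 31 ≤ 31, yield 5·6 + 1·6 = 36.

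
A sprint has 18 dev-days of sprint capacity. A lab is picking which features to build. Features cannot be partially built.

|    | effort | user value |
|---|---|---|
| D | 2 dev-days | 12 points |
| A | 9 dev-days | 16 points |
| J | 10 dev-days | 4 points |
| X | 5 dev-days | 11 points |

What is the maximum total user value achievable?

39

Allowing fractional choices, the relaxed optimum would be about 39.8, but features are indivisible.
D + A: effort 2 + 9 = 11 ≤ 18, user value 12 + 16 = 28.
D + A + X: effort 2 + 9 + 5 = 16 ≤ 18, user value 12 + 16 + 11 = 39.
Best is D, A, and X with total user value 39.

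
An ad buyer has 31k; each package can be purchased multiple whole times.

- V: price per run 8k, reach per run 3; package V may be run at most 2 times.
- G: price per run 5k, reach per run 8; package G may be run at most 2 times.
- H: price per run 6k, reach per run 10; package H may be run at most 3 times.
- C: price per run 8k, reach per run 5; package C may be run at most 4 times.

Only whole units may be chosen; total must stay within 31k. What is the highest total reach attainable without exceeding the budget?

H has the best ratio (10/6); taking only H gives at most 3×10 = 30 (stopped by the supply cap of 3).
Mixing does better — 2×G and 3×H: price 28 ≤ 31, reach 2·8 + 3·10 = 46.

46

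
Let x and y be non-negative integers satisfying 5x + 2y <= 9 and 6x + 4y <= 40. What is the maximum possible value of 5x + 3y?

12

The continuous relaxation peaks at (0, 4.5) with value 13.50; rounding to a feasible lattice point costs some objective.
(x,y)=(0,4): 5·0+2·4=8≤9, 6·0+4·4=16≤40, objective 12.
(x,y)=(0,3): 5·0+2·3=6≤9, 6·0+4·3=12≤40, objective 9.
Maximum is 12 at (x,y)=(0,4).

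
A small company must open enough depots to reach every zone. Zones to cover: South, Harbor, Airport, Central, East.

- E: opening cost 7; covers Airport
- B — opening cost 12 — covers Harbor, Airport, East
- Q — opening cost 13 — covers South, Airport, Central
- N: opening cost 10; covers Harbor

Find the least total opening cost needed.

This is an integer covering problem.
Choose B and Q: together they cover South, Harbor, Airport, Central, East — every zone.
Total opening cost: 12 + 13 = 25.

25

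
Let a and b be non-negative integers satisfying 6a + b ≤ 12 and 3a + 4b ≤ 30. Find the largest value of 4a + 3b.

(a,b)=(1,6) is feasible, giving 22.
(a,b)=(0,7) is feasible, giving 21.
(a,b)=(1,5) is feasible, giving 19.
No feasible integer point exceeds 22.

22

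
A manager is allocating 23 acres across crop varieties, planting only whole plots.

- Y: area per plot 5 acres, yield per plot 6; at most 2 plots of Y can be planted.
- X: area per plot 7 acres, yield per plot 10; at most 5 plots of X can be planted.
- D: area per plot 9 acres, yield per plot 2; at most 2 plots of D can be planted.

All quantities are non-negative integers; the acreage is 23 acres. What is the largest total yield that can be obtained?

30

3×X: area 21 ≤ 23, yield 3·10 = 30.
1×Y and 2×X: area 19 ≤ 23, yield 1·6 + 2·10 = 26.
Best is 30.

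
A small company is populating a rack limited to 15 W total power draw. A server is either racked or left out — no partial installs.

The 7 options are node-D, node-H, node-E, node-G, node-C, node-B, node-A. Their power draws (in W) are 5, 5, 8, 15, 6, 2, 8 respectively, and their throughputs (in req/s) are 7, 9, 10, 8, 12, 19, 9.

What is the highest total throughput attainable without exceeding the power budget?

Allowing fractional choices, the relaxed optimum would be about 42.8, but servers are indivisible.
node-D + node-C + node-B: power draw 5 + 6 + 2 = 13 ≤ 15, throughput 7 + 12 + 19 = 38.
node-H + node-C + node-B: power draw 5 + 6 + 2 = 13 ≤ 15, throughput 9 + 12 + 19 = 40.
Best is node-H, node-C, and node-B with total throughput 40.

40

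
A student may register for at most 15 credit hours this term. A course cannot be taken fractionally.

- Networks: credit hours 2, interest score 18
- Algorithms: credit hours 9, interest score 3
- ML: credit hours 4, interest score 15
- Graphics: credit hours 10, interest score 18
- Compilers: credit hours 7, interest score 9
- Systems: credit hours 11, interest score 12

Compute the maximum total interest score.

Treat it as a binary knapsack problem.
Take Networks, ML, and Compilers: credit hours 2 + 4 + 7 = 13 ≤ 15, interest score 18 + 15 + 9 = 42.
No other feasible combination does better.

42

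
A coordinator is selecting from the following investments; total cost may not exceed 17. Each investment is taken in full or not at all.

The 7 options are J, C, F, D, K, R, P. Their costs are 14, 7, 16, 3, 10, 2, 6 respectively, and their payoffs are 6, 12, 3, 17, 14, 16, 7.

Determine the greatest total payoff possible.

47

Allowing fractional choices, the relaxed optimum would be about 52.0, but investments are indivisible.
D + K + R: cost 3 + 10 + 2 = 15 ≤ 17, payoff 17 + 14 + 16 = 47.
C + D + R: cost 7 + 3 + 2 = 12 ≤ 17, payoff 12 + 17 + 16 = 45.
Best is D, K, and R with total payoff 47.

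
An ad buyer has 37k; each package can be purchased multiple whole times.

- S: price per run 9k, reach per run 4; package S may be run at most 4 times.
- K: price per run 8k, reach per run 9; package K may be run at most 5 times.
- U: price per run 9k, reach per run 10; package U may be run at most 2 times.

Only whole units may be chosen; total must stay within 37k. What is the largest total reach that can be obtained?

K has the best ratio (9/8); taking only K gives at most 4×9 = 36 (stopped by the price limit).
Mixing does better — 2×K and 2×U: price 34 ≤ 37, reach 2·9 + 2·10 = 38.

38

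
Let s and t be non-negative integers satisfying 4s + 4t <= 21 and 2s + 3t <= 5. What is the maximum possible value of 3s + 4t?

7

(s,t)=(1,1) is feasible, giving 7.
(s,t)=(2,0) is feasible, giving 6.
The best lattice point is (1,1), giving 7.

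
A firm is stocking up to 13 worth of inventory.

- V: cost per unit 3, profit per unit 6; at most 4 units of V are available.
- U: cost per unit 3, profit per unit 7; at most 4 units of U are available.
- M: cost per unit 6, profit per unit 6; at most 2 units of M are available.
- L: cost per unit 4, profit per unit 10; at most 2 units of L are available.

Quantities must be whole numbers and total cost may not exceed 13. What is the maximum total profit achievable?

3×U and 1×L: cost 13 ≤ 13, profit 3·7 + 1·10 = 31.
1×V, 2×U, and 1×L: cost 13 ≤ 13, profit 1·6 + 2·7 + 1·10 = 30.
Best is 31.

31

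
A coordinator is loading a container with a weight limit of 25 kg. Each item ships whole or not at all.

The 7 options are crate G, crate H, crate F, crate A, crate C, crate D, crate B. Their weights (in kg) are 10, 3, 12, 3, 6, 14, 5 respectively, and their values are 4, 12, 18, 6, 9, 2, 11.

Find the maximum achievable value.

Take crate H, crate F, crate A, and crate B: weight 3 + 12 + 3 + 5 = 23 ≤ 25, value 12 + 18 + 6 + 11 = 47.
No other feasible combination does better.

47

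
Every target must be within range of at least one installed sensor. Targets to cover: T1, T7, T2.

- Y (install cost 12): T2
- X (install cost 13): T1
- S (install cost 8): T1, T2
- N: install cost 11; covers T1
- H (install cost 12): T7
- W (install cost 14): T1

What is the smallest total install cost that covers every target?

20

Choose S and H: together they cover T1, T7, T2 — every target.
Total install cost: 8 + 12 = 20.
No cover costs less than 20.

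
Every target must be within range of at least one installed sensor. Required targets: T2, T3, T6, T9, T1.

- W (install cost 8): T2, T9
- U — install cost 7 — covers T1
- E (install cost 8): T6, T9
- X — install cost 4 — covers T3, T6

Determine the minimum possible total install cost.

Choose W, U, and X: together they cover T2, T3, T6, T9, T1 — every target.
Total install cost: 8 + 7 + 4 = 19.

19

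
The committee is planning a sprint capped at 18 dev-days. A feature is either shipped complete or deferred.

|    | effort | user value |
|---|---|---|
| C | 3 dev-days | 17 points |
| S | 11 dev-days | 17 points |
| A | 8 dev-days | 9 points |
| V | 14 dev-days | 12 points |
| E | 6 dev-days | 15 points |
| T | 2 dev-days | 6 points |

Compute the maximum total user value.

C + S + T: effort 3 + 11 + 2 = 16 ≤ 18, user value 17 + 17 + 6 = 40.
C + E + T: effort 3 + 6 + 2 = 11 ≤ 18, user value 17 + 15 + 6 = 38.
C + A + E: effort 3 + 8 + 6 = 17 ≤ 18, user value 17 + 9 + 15 = 41.
Best is C, A, and E with total user value 41.

41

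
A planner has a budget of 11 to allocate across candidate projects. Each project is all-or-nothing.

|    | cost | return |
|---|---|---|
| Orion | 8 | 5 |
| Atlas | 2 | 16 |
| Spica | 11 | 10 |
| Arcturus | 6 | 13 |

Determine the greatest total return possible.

This is a 0-1 knapsack instance.
Allowing fractional choices, the relaxed optimum would be about 31.7, but projects are indivisible.
Orion + Atlas: cost 8 + 2 = 10 ≤ 11, return 5 + 16 = 21.
Atlas + Arcturus: cost 2 + 6 = 8 ≤ 11, return 16 + 13 = 29.
Best is Atlas and Arcturus with total return 29.

29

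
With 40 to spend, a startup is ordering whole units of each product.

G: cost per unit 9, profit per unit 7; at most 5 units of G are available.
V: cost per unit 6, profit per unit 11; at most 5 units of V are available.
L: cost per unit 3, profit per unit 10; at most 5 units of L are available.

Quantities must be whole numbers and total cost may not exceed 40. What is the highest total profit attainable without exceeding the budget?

94

5×V and 3×L: cost 39 ≤ 40, profit 5·11 + 3·10 = 85.
4×V and 5×L: cost 39 ≤ 40, profit 4·11 + 5·10 = 94.
Best is 94.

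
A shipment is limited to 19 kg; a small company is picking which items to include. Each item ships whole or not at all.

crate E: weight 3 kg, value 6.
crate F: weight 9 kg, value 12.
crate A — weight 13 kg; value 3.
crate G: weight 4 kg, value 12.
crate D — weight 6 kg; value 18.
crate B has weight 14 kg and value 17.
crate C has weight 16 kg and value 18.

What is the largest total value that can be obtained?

Allowing fractional choices, the relaxed optimum would be about 44.0, but items are indivisible.
crate F + crate G + crate D: weight 9 + 4 + 6 = 19 ≤ 19, value 12 + 12 + 18 = 42.
crate E + crate G + crate D: weight 3 + 4 + 6 = 13 ≤ 19, value 6 + 12 + 18 = 36.
crate E + crate F + crate D: weight 3 + 9 + 6 = 18 ≤ 19, value 6 + 12 + 18 = 36.
Best is crate F, crate G, and crate D with total value 42.

42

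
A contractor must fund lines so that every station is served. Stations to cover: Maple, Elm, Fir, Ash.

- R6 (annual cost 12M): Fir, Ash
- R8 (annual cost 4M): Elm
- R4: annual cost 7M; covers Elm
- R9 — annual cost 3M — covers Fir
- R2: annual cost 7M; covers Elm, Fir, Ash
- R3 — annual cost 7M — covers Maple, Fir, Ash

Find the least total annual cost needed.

11

Choose R8 and R3: together they cover Maple, Elm, Fir, Ash — every station.
Total annual cost: 4 + 7 = 11.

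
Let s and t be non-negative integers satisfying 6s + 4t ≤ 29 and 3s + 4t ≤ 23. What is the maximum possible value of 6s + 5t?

(s,t)=(2,4): 6·2+4·4=28≤29, 3·2+4·4=22≤23, objective 32.
(s,t)=(1,5): 6·1+4·5=26≤29, 3·1+4·5=23≤23, objective 31.
(s,t)=(2,3): 6·2+4·3=24≤29, 3·2+4·3=18≤23, objective 27.
Maximum is 32 at (s,t)=(2,4).

32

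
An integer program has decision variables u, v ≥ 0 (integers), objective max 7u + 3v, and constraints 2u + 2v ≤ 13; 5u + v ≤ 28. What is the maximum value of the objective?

38

The continuous relaxation peaks at (5.38, 1.12) with value 41.00; rounding to a feasible lattice point costs some objective.
(u,v)=(5,1): 2·5+2·1=12≤13, 5·5+1·1=26≤28, objective 38.
(u,v)=(5,0): 2·5+2·0=10≤13, 5·5+1·0=25≤28, objective 35.
(u,v)=(4,2): 2·4+2·2=12≤13, 5·4+1·2=22≤28, objective 34.
Maximum is 38 at (u,v)=(5,1).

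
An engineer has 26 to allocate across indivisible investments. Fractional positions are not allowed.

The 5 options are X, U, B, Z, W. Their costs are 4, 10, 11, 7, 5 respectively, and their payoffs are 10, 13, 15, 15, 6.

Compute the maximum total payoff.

X + U + Z: cost 4 + 10 + 7 = 21 ≤ 26, payoff 10 + 13 + 15 = 38.
X + U + Z + W: cost 4 + 10 + 7 + 5 = 26 ≤ 26, payoff 10 + 13 + 15 + 6 = 44.
X + B + Z: cost 4 + 11 + 7 = 22 ≤ 26, payoff 10 + 15 + 15 = 40.
Best is X, U, Z, and W with total payoff 44.

44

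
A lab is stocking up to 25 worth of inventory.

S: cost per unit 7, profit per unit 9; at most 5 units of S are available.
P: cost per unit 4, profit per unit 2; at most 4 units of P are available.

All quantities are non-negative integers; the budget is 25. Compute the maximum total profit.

29

Take 3×S and 1×P: cost 25 ≤ 25, profit 3·9 + 1·2 = 29.
No other integer combination yields more.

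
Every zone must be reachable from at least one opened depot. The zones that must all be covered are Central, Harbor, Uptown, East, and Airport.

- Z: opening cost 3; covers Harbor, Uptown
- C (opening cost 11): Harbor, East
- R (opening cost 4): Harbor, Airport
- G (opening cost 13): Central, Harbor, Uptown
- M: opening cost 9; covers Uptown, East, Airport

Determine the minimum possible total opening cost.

This is a weighted set-cover instance.
The greedy cost-per-new-zone heuristic would pick Z, R, M, and G for 29, but a cheaper cover exists.
Choose G and M: together they cover Central, Harbor, Uptown, East, Airport — every zone.
Total opening cost: 13 + 9 = 22.
No cover costs less than 22.

22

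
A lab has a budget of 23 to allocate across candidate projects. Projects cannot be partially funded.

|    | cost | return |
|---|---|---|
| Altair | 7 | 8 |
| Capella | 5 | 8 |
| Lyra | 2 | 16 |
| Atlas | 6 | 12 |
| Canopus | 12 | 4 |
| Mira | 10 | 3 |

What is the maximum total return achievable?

Allowing fractional choices, the relaxed optimum would be about 45.0, but projects are indivisible.
Altair + Capella + Lyra + Atlas: cost 7 + 5 + 2 + 6 = 20 ≤ 23, return 8 + 8 + 16 + 12 = 44.
Capella + Lyra + Atlas + Mira: cost 5 + 2 + 6 + 10 = 23 ≤ 23, return 8 + 16 + 12 + 3 = 39.
Capella + Lyra + Atlas: cost 5 + 2 + 6 = 13 ≤ 23, return 8 + 16 + 12 = 36.
Best is Altair, Capella, Lyra, and Atlas with total return 44.

44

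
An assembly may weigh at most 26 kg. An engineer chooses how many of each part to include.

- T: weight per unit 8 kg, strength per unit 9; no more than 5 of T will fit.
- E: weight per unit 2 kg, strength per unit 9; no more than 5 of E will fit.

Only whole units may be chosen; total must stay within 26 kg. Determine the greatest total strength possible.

63

This is a bounded integer knapsack.
E has the best ratio (9/2); taking only E gives at most 5×9 = 45 (stopped by the supply cap of 5).
Mixing does better — 2×T and 5×E: weight 26 ≤ 26, strength 2·9 + 5·9 = 63.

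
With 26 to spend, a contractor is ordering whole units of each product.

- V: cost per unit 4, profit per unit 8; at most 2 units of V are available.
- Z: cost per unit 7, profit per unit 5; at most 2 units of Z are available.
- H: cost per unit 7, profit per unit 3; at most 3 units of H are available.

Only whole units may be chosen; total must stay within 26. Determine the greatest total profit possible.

26

Take 2×V and 2×Z: cost 22 ≤ 26, profit 2·8 + 2·5 = 26.
V has the best ratio (8/4) and is taken to its limit of 2; remaining capacity is filled optimally with the others.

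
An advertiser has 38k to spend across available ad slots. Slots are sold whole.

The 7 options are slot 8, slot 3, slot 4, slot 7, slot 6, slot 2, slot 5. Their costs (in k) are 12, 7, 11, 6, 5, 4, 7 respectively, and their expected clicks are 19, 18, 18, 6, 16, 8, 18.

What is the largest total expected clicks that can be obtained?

Allowing fractional choices, the relaxed optimum would be about 84.3, but ad slots are indivisible.
slot 3 + slot 4 + slot 6 + slot 2 + slot 5: cost 7 + 11 + 5 + 4 + 7 = 34 ≤ 38, expected clicks 18 + 18 + 16 + 8 + 18 = 78.
slot 8 + slot 3 + slot 6 + slot 2 + slot 5: cost 12 + 7 + 5 + 4 + 7 = 35 ≤ 38, expected clicks 19 + 18 + 16 + 8 + 18 = 79.
slot 8 + slot 3 + slot 7 + slot 6 + slot 5: cost 12 + 7 + 6 + 5 + 7 = 37 ≤ 38, expected clicks 19 + 18 + 6 + 16 + 18 = 77.
Best is slot 8, slot 3, slot 6, slot 2, and slot 5 with total expected clicks 79.

79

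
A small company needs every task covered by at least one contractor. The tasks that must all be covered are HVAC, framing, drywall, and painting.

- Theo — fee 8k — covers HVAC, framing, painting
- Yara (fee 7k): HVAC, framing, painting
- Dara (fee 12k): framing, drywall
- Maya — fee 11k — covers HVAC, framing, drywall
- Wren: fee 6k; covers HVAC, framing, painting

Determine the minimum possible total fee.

17

Choose Maya and Wren: together they cover HVAC, framing, drywall, painting — every task.
Total fee: 11 + 6 = 17.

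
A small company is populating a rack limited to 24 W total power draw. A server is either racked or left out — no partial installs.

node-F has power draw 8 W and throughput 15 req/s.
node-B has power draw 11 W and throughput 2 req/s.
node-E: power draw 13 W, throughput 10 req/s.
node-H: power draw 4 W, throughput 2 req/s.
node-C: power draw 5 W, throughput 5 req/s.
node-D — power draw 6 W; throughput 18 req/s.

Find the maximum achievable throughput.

node-F + node-C + node-D: power draw 8 + 5 + 6 = 19 ≤ 24, throughput 15 + 5 + 18 = 38.
node-F + node-H + node-C + node-D: power draw 8 + 4 + 5 + 6 = 23 ≤ 24, throughput 15 + 2 + 5 + 18 = 40.
Best is node-F, node-H, node-C, and node-D with total throughput 40.

40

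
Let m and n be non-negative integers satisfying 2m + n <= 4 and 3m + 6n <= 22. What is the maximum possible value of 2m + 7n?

21

(m,n)=(0,3) is feasible, giving 21.
(m,n)=(1,2) is feasible, giving 16.
(m,n)=(0,2) is feasible, giving 14.
Maximum is 21 at (m,n)=(0,3).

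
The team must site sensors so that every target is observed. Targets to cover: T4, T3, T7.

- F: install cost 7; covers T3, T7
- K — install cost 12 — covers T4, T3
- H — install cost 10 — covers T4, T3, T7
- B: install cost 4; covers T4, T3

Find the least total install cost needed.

H alone covers T4, T3, T7 — every target.
Total install cost: 10.

10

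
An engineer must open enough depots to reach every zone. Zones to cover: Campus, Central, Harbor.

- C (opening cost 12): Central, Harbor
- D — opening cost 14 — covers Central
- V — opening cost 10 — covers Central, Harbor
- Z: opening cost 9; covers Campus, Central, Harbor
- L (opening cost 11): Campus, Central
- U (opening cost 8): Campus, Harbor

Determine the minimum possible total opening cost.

Z alone covers Campus, Central, Harbor — every zone.
Total opening cost: 9.
No cover costs less than 9.

9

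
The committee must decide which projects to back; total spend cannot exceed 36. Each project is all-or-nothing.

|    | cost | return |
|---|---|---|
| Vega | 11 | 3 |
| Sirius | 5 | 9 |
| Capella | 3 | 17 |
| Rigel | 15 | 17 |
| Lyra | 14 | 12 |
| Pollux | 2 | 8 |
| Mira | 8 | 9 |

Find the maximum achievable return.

This is a 0-1 knapsack instance.
Allowing fractional choices, the relaxed optimum would be about 62.6, but projects are indivisible.
Capella + Rigel + Lyra + Pollux: cost 3 + 15 + 14 + 2 = 34 ≤ 36, return 17 + 17 + 12 + 8 = 54.
Sirius + Capella + Lyra + Pollux + Mira: cost 5 + 3 + 14 + 2 + 8 = 32 ≤ 36, return 9 + 17 + 12 + 8 + 9 = 55.
Sirius + Capella + Rigel + Pollux + Mira: cost 5 + 3 + 15 + 2 + 8 = 33 ≤ 36, return 9 + 17 + 17 + 8 + 9 = 60.
Best is Sirius, Capella, Rigel, Pollux, and Mira with total return 60.

60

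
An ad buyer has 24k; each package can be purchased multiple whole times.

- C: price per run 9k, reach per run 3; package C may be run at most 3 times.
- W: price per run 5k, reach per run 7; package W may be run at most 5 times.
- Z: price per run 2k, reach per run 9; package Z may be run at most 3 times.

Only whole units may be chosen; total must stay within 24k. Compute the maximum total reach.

48

Take 3×W and 3×Z: price 21 ≤ 24, reach 3·7 + 3·9 = 48.
Z has the best ratio (9/2) and is taken to its limit of 3; remaining capacity is filled optimally with the others.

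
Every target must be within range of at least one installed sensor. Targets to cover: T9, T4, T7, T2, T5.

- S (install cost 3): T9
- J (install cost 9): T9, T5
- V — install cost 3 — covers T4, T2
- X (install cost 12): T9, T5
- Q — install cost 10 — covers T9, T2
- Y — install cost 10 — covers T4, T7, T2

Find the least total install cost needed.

19

This is an integer covering problem.
The greedy cost-per-new-target heuristic would pick V, S, J, and Y for 25, but a cheaper cover exists.
Choose J and Y: together they cover T9, T4, T7, T2, T5 — every target.
Total install cost: 9 + 10 = 19.
No cover costs less than 19.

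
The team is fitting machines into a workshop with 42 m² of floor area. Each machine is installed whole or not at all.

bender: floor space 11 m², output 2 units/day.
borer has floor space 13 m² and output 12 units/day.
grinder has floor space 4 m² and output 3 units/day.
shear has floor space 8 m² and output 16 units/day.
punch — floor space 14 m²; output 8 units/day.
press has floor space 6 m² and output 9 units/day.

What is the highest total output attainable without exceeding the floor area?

Take borer, shear, punch, and press: floor space 13 + 8 + 14 + 6 = 41 ≤ 42, output 12 + 16 + 8 + 9 = 45.
No other feasible combination does better.

45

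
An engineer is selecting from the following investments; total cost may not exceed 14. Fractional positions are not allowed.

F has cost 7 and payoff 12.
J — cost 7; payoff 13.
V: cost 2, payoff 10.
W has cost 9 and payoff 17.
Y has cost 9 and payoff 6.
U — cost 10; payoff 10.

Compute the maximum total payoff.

Take V and W: cost 2 + 9 = 11 ≤ 14, payoff 10 + 17 = 27.
No other feasible combination does better.

27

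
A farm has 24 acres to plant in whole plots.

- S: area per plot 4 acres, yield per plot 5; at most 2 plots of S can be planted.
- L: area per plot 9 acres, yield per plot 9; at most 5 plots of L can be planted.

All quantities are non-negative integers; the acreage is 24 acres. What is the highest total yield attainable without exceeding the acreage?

This is a bounded integer knapsack.
S has the best ratio (5/4); taking only S gives at most 2×5 = 10 (stopped by the supply cap of 2).
Mixing does better — 1×S and 2×L: area 22 ≤ 24, yield 1·5 + 2·9 = 23.

23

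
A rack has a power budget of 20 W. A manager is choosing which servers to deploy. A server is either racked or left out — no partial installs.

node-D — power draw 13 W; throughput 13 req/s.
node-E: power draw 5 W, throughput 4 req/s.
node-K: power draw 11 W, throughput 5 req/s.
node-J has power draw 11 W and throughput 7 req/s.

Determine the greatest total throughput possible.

17

node-E + node-J: power draw 5 + 11 = 16 ≤ 20, throughput 4 + 7 = 11.
node-D + node-E: power draw 13 + 5 = 18 ≤ 20, throughput 13 + 4 = 17.
node-D: power draw 13 ≤ 20, throughput 13.
Best is node-D and node-E with total throughput 17.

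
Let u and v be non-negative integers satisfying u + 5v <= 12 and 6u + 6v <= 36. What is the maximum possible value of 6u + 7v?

37

(u,v)=(5,1) is feasible, giving 37.
(u,v)=(6,0) is feasible, giving 36.
(u,v)=(4,1) is feasible, giving 31.
(u,v)=(5,0) is feasible, giving 30.
The best lattice point is (5,1), giving 37.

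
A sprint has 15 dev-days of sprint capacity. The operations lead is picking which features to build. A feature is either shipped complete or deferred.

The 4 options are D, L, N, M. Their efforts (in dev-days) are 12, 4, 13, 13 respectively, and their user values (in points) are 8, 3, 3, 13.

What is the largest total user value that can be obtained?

13

Allowing fractional choices, the relaxed optimum would be about 14.5, but features are indivisible.
M: effort 13 ≤ 15, user value 13.
D: effort 12 ≤ 15, user value 8.
Best is M with total user value 13.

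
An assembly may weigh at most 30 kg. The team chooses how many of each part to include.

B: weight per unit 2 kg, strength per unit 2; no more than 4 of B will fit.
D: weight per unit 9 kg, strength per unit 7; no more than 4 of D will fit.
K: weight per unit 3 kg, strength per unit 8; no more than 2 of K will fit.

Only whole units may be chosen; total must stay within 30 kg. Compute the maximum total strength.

Take 3×B, 2×D, and 2×K: weight 30 ≤ 30, strength 3·2 + 2·7 + 2·8 = 36.
K has the best ratio (8/3) and is taken to its limit of 2; remaining capacity is filled optimally with the others.

36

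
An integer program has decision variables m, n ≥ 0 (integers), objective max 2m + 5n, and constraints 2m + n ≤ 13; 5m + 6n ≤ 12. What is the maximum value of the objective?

10

(m,n)=(0,2) is feasible, giving 10.
(m,n)=(1,1) is feasible, giving 7.
(m,n)=(0,1) is feasible, giving 5.
No feasible integer point exceeds 10.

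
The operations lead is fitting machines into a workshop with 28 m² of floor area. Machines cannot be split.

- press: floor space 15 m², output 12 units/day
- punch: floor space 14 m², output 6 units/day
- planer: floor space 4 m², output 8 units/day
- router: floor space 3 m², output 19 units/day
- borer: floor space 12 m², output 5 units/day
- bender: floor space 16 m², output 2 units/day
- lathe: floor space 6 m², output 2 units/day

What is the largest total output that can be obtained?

41

Treat it as a binary knapsack problem.
press + planer + router: floor space 15 + 4 + 3 = 22 ≤ 28, output 12 + 8 + 19 = 39.
punch + planer + router + lathe: floor space 14 + 4 + 3 + 6 = 27 ≤ 28, output 6 + 8 + 19 + 2 = 35.
press + planer + router + lathe: floor space 15 + 4 + 3 + 6 = 28 ≤ 28, output 12 + 8 + 19 + 2 = 41.
Best is press, planer, router, and lathe with total output 41.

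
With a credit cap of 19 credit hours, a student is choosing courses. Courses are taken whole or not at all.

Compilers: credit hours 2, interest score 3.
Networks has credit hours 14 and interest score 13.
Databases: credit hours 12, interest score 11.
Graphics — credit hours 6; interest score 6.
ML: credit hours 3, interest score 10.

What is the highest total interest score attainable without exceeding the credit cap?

Take Compilers, Networks, and ML: credit hours 2 + 14 + 3 = 19 ≤ 19, interest score 3 + 13 + 10 = 26.
No other feasible combination does better.

26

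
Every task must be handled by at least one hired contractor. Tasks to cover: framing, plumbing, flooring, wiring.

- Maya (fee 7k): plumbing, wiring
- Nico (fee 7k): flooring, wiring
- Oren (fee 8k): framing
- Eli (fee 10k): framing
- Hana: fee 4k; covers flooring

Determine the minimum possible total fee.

Choose Maya, Oren, and Hana: together they cover framing, plumbing, flooring, wiring — every task.
Total fee: 7 + 8 + 4 = 19.
No cover costs less than 19.

19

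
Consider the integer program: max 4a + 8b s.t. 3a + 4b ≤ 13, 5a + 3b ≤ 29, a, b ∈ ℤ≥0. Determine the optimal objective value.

24

(a,b)=(0,3): 3·0+4·3=12≤13, 5·0+3·3=9≤29, objective 24.
(a,b)=(1,2): 3·1+4·2=11≤13, 5·1+3·2=11≤29, objective 20.
No feasible integer point exceeds 24.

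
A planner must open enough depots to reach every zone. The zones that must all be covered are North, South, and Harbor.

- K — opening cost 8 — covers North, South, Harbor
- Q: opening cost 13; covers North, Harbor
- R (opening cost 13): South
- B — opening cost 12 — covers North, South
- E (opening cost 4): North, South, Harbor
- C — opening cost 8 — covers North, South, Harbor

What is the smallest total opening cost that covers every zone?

4

This is an integer covering problem.
E alone covers North, South, Harbor — every zone.
Total opening cost: 4.
No cover costs less than 4.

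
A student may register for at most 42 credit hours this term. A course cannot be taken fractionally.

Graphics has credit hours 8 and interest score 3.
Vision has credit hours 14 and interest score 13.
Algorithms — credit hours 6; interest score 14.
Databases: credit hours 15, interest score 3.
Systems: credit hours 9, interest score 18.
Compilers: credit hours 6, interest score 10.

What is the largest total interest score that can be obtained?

55

Take Vision, Algorithms, Systems, and Compilers: credit hours 14 + 6 + 9 + 6 = 35 ≤ 42, interest score 13 + 14 + 18 + 10 = 55.
No other feasible combination does better.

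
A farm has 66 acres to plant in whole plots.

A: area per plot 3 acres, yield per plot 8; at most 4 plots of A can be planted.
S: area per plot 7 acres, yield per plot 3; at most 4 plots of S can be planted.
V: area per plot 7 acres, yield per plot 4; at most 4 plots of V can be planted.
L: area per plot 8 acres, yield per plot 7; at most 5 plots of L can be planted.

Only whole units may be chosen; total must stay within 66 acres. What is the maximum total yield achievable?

75

Take 4×A, 2×V, and 5×L: area 66 ≤ 66, yield 4·8 + 2·4 + 5·7 = 75.
A has the best ratio (8/3) and is taken to its limit of 4; remaining capacity is filled optimally with the others.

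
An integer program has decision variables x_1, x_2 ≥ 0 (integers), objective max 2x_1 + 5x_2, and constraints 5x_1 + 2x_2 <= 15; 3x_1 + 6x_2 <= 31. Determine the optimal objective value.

25

Relaxing integrality, the LP optimum is 25.83 at (x_1,x_2) = (0, 5.17), which is not an integer point.
(x_1,x_2)=(0,5): 5·0+2·5=10≤15, 3·0+6·5=30≤31, objective 25.
(x_1,x_2)=(1,4): 5·1+2·4=13≤15, 3·1+6·4=27≤31, objective 22.
(x_1,x_2)=(0,4): 5·0+2·4=8≤15, 3·0+6·4=24≤31, objective 20.
No feasible integer point exceeds 25.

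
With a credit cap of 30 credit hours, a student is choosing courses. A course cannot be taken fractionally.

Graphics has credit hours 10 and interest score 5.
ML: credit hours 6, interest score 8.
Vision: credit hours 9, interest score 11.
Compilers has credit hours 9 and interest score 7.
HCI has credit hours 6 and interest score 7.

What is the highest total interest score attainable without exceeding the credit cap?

33

This is an integer program with binary decision variables.
ML + Vision + Compilers + HCI: credit hours 6 + 9 + 9 + 6 = 30 ≤ 30, interest score 8 + 11 + 7 + 7 = 33.
ML + Vision + HCI: credit hours 6 + 9 + 6 = 21 ≤ 30, interest score 8 + 11 + 7 = 26.
ML + Vision + Compilers: credit hours 6 + 9 + 9 = 24 ≤ 30, interest score 8 + 11 + 7 = 26.
Best is ML, Vision, Compilers, and HCI with total interest score 33.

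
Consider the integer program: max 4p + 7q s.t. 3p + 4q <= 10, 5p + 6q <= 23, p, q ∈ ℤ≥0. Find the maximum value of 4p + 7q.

15

The continuous relaxation peaks at (0, 2.5) with value 17.50; rounding to a feasible lattice point costs some objective.
(p,q)=(2,1): 3·2+4·1=10≤10, 5·2+6·1=16≤23, objective 15.
(p,q)=(0,2): 3·0+4·2=8≤10, 5·0+6·2=12≤23, objective 14.
(p,q)=(3,0): 3·3+4·0=9≤10, 5·3+6·0=15≤23, objective 12.
No feasible integer point exceeds 15.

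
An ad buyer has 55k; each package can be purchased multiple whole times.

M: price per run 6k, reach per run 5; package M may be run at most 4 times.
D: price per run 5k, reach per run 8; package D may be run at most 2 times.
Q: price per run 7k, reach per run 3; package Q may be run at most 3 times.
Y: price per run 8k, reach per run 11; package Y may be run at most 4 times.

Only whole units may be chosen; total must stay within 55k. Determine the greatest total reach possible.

This is a bounded integer knapsack.
1×M, 2×D, 1×Q, and 4×Y: price 55 ≤ 55, reach 1·5 + 2·8 + 1·3 + 4·11 = 68.
2×M, 2×D, and 4×Y: price 54 ≤ 55, reach 2·5 + 2·8 + 4·11 = 70.
Best is 70.

70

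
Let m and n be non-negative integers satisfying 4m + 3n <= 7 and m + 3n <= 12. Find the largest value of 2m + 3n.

(m,n)=(0,2) is feasible, giving 6.
(m,n)=(1,1) is feasible, giving 5.
(m,n)=(0,1) is feasible, giving 3.
Maximum is 6 at (m,n)=(0,2).

6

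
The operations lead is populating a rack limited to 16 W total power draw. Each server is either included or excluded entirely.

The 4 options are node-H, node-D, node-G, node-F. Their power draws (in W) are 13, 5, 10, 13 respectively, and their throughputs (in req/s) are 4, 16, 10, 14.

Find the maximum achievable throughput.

26

This is an integer program with binary decision variables.
Allowing fractional choices, the relaxed optimum would be about 27.8, but servers are indivisible.
node-F: power draw 13 ≤ 16, throughput 14.
node-D + node-G: power draw 5 + 10 = 15 ≤ 16, throughput 16 + 10 = 26.
node-D: power draw 5 ≤ 16, throughput 16.
Best is node-D and node-G with total throughput 26.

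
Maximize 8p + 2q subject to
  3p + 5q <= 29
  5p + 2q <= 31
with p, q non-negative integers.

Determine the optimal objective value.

The continuous relaxation peaks at (6.2, 0) with value 49.60; rounding to a feasible lattice point costs some objective.
(p,q)=(6,0) is feasible, giving 48.
(p,q)=(5,1) is feasible, giving 42.
(p,q)=(5,0) is feasible, giving 40.
The best lattice point is (6,0), giving 48.

48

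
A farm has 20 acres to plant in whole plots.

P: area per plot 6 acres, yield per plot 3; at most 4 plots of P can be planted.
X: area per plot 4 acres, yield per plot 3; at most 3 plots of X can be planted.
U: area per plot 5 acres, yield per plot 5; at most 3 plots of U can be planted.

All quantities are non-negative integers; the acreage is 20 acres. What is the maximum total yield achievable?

This is a bounded integer knapsack.
U has the best ratio (5/5); taking only U gives at most 3×5 = 15 (stopped by the supply cap of 3).
Mixing does better — 1×X and 3×U: area 19 ≤ 20, yield 1·3 + 3·5 = 18.

18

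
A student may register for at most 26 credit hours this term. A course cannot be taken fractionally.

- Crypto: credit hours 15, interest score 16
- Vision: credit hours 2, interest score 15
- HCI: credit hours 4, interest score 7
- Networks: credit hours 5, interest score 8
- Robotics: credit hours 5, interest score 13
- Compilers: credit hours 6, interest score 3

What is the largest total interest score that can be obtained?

51

Vision + HCI + Networks + Robotics + Compilers: credit hours 2 + 4 + 5 + 5 + 6 = 22 ≤ 26, interest score 15 + 7 + 8 + 13 + 3 = 46.
Crypto + Vision + HCI + Robotics: credit hours 15 + 2 + 4 + 5 = 26 ≤ 26, interest score 16 + 15 + 7 + 13 = 51.
Best is Crypto, Vision, HCI, and Robotics with total interest score 51.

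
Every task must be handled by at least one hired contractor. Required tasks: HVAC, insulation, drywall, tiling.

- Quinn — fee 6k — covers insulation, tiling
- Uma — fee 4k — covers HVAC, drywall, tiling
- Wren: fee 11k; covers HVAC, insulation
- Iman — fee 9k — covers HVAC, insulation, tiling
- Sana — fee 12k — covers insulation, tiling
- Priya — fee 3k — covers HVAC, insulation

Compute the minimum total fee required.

7

This is a weighted set-cover instance.
Choose Uma and Priya: together they cover HVAC, insulation, drywall, tiling — every task.
Total fee: 4 + 3 = 7.
No cover costs less than 7.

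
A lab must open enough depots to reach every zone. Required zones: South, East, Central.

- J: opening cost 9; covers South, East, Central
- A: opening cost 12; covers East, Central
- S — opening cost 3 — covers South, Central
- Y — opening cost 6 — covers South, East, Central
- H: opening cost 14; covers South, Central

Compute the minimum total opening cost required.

6

The greedy cost-per-new-zone heuristic would pick S and Y for 9, but a cheaper cover exists.
Y alone covers South, East, Central — every zone.
Total opening cost: 6.
No cover costs less than 6.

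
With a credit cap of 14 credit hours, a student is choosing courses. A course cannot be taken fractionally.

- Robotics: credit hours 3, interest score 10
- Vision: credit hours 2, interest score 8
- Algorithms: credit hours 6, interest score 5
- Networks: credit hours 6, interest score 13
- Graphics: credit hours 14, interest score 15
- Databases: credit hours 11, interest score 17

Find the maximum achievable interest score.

Take Robotics, Vision, and Networks: credit hours 3 + 2 + 6 = 11 ≤ 14, interest score 10 + 8 + 13 = 31.
No other feasible combination does better.

31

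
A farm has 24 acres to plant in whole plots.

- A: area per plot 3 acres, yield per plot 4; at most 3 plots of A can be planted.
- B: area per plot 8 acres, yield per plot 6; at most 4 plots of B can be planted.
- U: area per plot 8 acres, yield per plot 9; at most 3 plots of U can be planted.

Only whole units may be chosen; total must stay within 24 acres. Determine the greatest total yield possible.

27

3×U: area 24 ≤ 24, yield 3·9 = 27.
2×A and 2×U: area 22 ≤ 24, yield 2·4 + 2·9 = 26.
Best is 27.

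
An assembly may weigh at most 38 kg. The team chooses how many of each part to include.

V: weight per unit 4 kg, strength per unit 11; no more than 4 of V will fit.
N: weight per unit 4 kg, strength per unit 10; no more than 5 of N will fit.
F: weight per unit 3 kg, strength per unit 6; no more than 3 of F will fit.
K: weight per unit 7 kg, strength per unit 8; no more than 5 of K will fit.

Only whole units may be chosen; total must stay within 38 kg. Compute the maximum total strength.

96

V has the best ratio (11/4); taking only V gives at most 4×11 = 44 (stopped by the supply cap of 4).
Mixing does better — 4×V, 4×N, and 2×F: weight 38 ≤ 38, strength 4·11 + 4·10 + 2·6 = 96.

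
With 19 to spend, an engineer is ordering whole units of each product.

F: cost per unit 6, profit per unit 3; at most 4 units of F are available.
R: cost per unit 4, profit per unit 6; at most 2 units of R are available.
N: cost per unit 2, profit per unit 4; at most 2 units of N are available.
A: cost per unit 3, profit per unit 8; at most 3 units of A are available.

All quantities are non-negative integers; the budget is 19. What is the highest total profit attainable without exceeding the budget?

40

This is a bounded integer knapsack.
Take 2×R, 1×N, and 3×A: cost 19 ≤ 19, profit 2·6 + 1·4 + 3·8 = 40.
A has the best ratio (8/3) and is taken to its limit of 3; remaining capacity is filled optimally with the others.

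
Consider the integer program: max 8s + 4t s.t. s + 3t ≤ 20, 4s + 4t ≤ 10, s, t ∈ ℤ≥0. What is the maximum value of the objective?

(s,t)=(2,0): 1·2+3·0=2≤20, 4·2+4·0=8≤10, objective 16.
(s,t)=(1,1): 1·1+3·1=4≤20, 4·1+4·1=8≤10, objective 12.
(s,t)=(1,0): 1·1+3·0=1≤20, 4·1+4·0=4≤10, objective 8.
The best lattice point is (2,0), giving 16.

16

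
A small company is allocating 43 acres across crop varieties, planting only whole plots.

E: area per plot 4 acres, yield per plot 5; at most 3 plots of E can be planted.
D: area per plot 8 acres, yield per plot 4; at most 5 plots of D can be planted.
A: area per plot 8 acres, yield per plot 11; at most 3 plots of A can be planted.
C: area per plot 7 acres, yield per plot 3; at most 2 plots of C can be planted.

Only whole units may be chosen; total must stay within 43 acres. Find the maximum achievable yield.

Take 3×E, 3×A, and 1×C: area 43 ≤ 43, yield 3·5 + 3·11 + 1·3 = 51.
A has the best ratio (11/8) and is taken to its limit of 3; remaining capacity is filled optimally with the others.

51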